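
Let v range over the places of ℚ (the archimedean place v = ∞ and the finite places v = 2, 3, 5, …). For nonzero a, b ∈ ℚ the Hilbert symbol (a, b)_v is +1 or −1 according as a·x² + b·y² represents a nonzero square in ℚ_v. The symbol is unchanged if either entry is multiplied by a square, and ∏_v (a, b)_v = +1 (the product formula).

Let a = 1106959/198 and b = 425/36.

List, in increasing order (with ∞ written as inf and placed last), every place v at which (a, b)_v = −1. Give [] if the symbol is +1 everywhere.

[11, 17, 29, 41]

Mod squares: a ≡ 497002, b ≡ 17. Check v ∈ {∞, 2, 3, 5, 7, 11, 17, 19, 29, 41}.
v=41: a=41^1·(≡38), b=41^0·(≡38) mod 41; (38|41)=-1, (38|41)=-1; (−1)^{1·0·20}·(-1)^0·(-1)^1 = -1.
v=17: a=17^0·(≡5), b=17^1·(≡4) mod 17; (5|17)=-1, (4|17)=+1; (−1)^{0·1·8}·(-1)^1·(+1)^0 = -1.
v=2: v_2(a)=-1, v_2(b)=-2; units ≡ 5, 1 (mod 8); ε·ε+αω+βω = 0·0+-1·0+-2·1 ≡ 0  ⇒  (a,b)_2 = +1.
v=19: a=19^1·(≡8), b=19^0·(≡6) mod 19; (8|19)=-1, (6|19)=+1; (−1)^{1·0·9}·(-1)^0·(+1)^1 = +1.
v=29: a=29^1·(≡16), b=29^0·(≡11) mod 29; (16|29)=+1, (11|29)=-1; (−1)^{1·0·14}·(+1)^0·(-1)^1 = -1.
v=5: a=5^0·(≡3), b=5^2·(≡2) mod 5; (3|5)=-1, (2|5)=-1; (−1)^{0·2·2}·(-1)^2·(-1)^0 = +1.
v=∞: 497002 > 0 and 17 > 0  ⇒  (a,b)_∞ = +1.
v=7: a=7^2·(≡1), b=7^0·(≡5) mod 7; (1|7)=+1, (5|7)=-1; (−1)^{2·0·3}·(+1)^0·(-1)^2 = +1.
v=11: a=11^-1·(≡1), b=11^0·(≡6) mod 11; (1|11)=+1, (6|11)=-1; (−1)^{-1·0·5}·(+1)^0·(-1)^-1 = -1.
v=3: a=3^-2·(≡1), b=3^-2·(≡2) mod 3; (1|3)=+1, (2|3)=-1; (−1)^{-2·-2·1}·(+1)^-2·(-1)^-2 = +1.
|Ram(497002, 17)| = 4, even; anisotropic at {11, 17, 29, 41}.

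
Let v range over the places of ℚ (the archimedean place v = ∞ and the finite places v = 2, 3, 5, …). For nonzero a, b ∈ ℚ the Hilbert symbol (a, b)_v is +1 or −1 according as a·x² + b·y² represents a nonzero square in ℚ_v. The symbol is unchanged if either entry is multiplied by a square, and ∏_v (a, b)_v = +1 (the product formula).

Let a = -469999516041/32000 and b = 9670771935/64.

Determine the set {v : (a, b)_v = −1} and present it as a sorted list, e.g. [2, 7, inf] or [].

[2, 5, 31, 53]

(a, b) ≡ (-26641245, 8880415) mod (ℚ^×)²; places V = {2, 3, 5, 11, 23, 31, 47, 53, ∞}.
(a,b)_31: α=1, u≡28; β=1, v≡19 (mod 31); (28|31)=+1, (19|31)=+1; sign (−1)^1·+1^1·+1^1 = -1.
(a,b)_2: α=-8, β=-6; u≡3, v≡7 (mod 8); ε(u)ε(v)=1·1, αω(v)=-8·0, βω(u)=-6·1; sum ≡ 1  ⇒  -1.
(a,b)_47: α=1, u≡36; β=1, v≡30 (mod 47); (36|47)=+1, (30|47)=-1; sign (−1)^1·+1^1·-1^1 = +1.
(a,b)_3: α=7, u≡2; β=2, v≡1 (mod 3); (2|3)=-1, (1|3)=+1; sign (−1)^0·-1^2·+1^7 = +1.
(a,b)_5: α=-3, u≡4; β=1, v≡3 (mod 5); (4|5)=+1, (3|5)=-1; sign (−1)^0·+1^1·-1^-3 = -1.
(a,b)_∞: sgn(-26641245)=−, sgn(8880415)=+, so +1.
(a,b)_11: α=2, u≡2; β=2, v≡5 (mod 11); (2|11)=-1, (5|11)=+1; sign (−1)^0·-1^2·+1^2 = +1.
(a,b)_23: α=1, u≡19; β=1, v≡12 (mod 23); (19|23)=-1, (12|23)=+1; sign (−1)^1·-1^1·+1^1 = +1.
(a,b)_53: α=1, u≡24; β=1, v≡5 (mod 53); (24|53)=+1, (5|53)=-1; sign (−1)^0·+1^1·-1^1 = -1.
Ram(-26641245, 8880415) = {2, 5, 31, 53}; no ℚ_2-point on the conic.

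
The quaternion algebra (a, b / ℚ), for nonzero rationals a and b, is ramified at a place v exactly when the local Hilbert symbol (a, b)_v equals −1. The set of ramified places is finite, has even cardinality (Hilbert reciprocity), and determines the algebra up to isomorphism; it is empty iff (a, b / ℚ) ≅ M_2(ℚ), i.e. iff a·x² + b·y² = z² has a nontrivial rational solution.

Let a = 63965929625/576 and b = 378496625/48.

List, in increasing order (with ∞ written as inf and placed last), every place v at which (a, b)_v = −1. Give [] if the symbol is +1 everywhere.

[3, 5, 23, 41]

Mod squares: a ≡ 89585, b ≡ 268755. Check v ∈ {∞, 2, 3, 5, 13, 19, 23, 41}.
v=5: a=5^3·(≡2), b=5^3·(≡1) mod 5; (2|5)=-1, (1|5)=+1; (−1)^{3·3·2}·(-1)^3·(+1)^3 = -1.
v=19: a=19^1·(≡12), b=19^1·(≡4) mod 19; (12|19)=-1, (4|19)=+1; (−1)^{1·1·9}·(-1)^1·(+1)^1 = +1.
v=3: a=3^-2·(≡2), b=3^-1·(≡2) mod 3; (2|3)=-1, (2|3)=-1; (−1)^{-2·-1·1}·(-1)^-1·(-1)^-2 = -1.
v=13: a=13^4·(≡6), b=13^2·(≡7) mod 13; (6|13)=-1, (7|13)=-1; (−1)^{4·2·6}·(-1)^2·(-1)^4 = +1.
v=23: a=23^1·(≡12), b=23^1·(≡18) mod 23; (12|23)=+1, (18|23)=+1; (−1)^{1·1·11}·(+1)^1·(+1)^1 = -1.
v=∞: 89585 > 0 and 268755 > 0  ⇒  (a,b)_∞ = +1.
v=41: a=41^1·(≡19), b=41^1·(≡21) mod 41; (19|41)=-1, (21|41)=+1; (−1)^{1·1·20}·(-1)^1·(+1)^1 = -1.
v=2: v_2(a)=-6, v_2(b)=-4; units ≡ 1, 3 (mod 8); ε·ε+αω+βω = 0·1+-6·1+-4·0 ≡ 0  ⇒  (a,b)_2 = +1.
Ram(89585, 268755) = {3, 5, 23, 41}; no ℚ_3-point on the conic.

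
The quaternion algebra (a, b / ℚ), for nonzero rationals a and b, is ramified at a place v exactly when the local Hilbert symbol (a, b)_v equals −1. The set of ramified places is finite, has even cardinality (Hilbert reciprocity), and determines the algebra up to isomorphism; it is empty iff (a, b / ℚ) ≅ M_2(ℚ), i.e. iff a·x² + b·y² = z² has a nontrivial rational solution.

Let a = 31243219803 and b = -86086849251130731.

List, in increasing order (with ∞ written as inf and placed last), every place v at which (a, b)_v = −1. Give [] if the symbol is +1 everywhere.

[17, 29]

(a, b) ≡ (3, -11339) mod (ℚ^×)²; places V = {2, 3, 17, 23, 29, ∞}.
(a,b)_3: α=5, u≡1; β=10, v≡1 (mod 3); (1|3)=+1, (1|3)=+1; sign (−1)^0·+1^10·+1^5 = +1.
(a,b)_17: α=2, u≡12; β=3, v≡15 (mod 17); (12|17)=-1, (15|17)=+1; sign (−1)^0·-1^3·+1^2 = -1.
(a,b)_29: α=2, u≡10; β=3, v≡26 (mod 29); (10|29)=-1, (26|29)=-1; sign (−1)^0·-1^3·-1^2 = -1.
(a,b)_∞: sgn(3)=+, sgn(-11339)=−, so +1.
(a,b)_2: α=0, β=0; u≡3, v≡5 (mod 8); ε(u)ε(v)=1·0, αω(v)=0·1, βω(u)=0·1; sum ≡ 0  ⇒  +1.
(a,b)_23: α=2, u≡12; β=3, v≡4 (mod 23); (12|23)=+1, (4|23)=+1; sign (−1)^0·+1^3·+1^2 = +1.
|Ram(3, -11339)| = 2, even; anisotropic at {17, 29}.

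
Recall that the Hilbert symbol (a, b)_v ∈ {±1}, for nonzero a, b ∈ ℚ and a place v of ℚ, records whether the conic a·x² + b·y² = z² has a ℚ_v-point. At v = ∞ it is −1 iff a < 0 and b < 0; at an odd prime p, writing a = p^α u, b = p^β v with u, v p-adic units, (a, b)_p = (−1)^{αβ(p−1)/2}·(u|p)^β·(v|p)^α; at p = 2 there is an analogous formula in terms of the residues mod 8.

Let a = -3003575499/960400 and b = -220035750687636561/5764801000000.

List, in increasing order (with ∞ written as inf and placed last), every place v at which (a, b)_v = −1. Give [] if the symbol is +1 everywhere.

(a, b) ≡ (-2451, -41) mod (ℚ^×)²; places V = {2, 3, 5, 7, 19, 41, 43, ∞}.
(a,b)_19: α=1, u≡17; β=2, v≡16 (mod 19); (17|19)=+1, (16|19)=+1; sign (−1)^0·+1^2·+1^1 = +1.
(a,b)_∞: sgn(-2451)=−, sgn(-41)=−, so -1.
(a,b)_3: α=7, u≡2; β=14, v≡1 (mod 3); (2|3)=-1, (1|3)=+1; sign (−1)^0·-1^14·+1^7 = +1.
(a,b)_2: α=-4, β=-6; u≡5, v≡7 (mod 8); ε(u)ε(v)=0·1, αω(v)=-4·0, βω(u)=-6·1; sum ≡ 0  ⇒  +1.
(a,b)_41: α=2, u≡18; β=3, v≡40 (mod 41); (18|41)=+1, (40|41)=+1; sign (−1)^0·+1^3·+1^2 = +1.
(a,b)_5: α=-2, u≡1; β=-6, v≡1 (mod 5); (1|5)=+1, (1|5)=+1; sign (−1)^0·+1^-6·+1^-2 = +1.
(a,b)_7: α=-4, u≡6; β=-8, v≡1 (mod 7); (6|7)=-1, (1|7)=+1; sign (−1)^0·-1^-8·+1^-4 = +1.
(a,b)_43: α=1, u≡12; β=2, v≡27 (mod 43); (12|43)=-1, (27|43)=-1; sign (−1)^0·-1^2·-1^1 = -1.
(-2451, -41 / ℚ) ramifies at {43, ∞}: a division algebra.

[43, inf]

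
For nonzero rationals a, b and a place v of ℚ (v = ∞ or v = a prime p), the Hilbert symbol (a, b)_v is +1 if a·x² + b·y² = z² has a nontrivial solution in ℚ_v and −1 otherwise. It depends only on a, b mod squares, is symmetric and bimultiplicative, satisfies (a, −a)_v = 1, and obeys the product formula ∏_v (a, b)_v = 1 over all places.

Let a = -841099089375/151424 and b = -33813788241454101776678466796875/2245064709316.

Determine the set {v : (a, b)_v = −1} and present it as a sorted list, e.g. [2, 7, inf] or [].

[2, 7, 29, inf]

(a, b) ≡ (-1218, -3059) mod (ℚ^×)²; places V = {2, 3, 5, 7, 11, 13, 19, 23, 29, 31, ∞}.
(a,b)_29: α=1, u≡13; β=2, v≡8 (mod 29); (13|29)=+1, (8|29)=-1; sign (−1)^0·+1^2·-1^1 = -1.
(a,b)_13: α=-2, u≡12; β=-6, v≡3 (mod 13); (12|13)=+1, (3|13)=+1; sign (−1)^0·+1^-6·+1^-2 = +1.
(a,b)_19: α=2, u≡17; β=5, v≡8 (mod 19); (17|19)=+1, (8|19)=-1; sign (−1)^0·+1^5·-1^2 = +1.
(a,b)_31: α=0, u≡24; β=-2, v≡28 (mod 31); (24|31)=-1, (28|31)=+1; sign (−1)^0·-1^-2·+1^0 = +1.
(a,b)_23: α=2, u≡3; β=5, v≡14 (mod 23); (3|23)=+1, (14|23)=-1; sign (−1)^0·+1^5·-1^2 = +1.
(a,b)_∞: sgn(-1218)=−, sgn(-3059)=−, so -1.
(a,b)_11: α=0, u≡3; β=-2, v≡7 (mod 11); (3|11)=+1, (7|11)=-1; sign (−1)^0·+1^-2·-1^0 = +1.
(a,b)_5: α=4, u≡3; β=14, v≡4 (mod 5); (3|5)=-1, (4|5)=+1; sign (−1)^0·-1^14·+1^4 = +1.
(a,b)_7: α=-1, u≡4; β=1, v≡2 (mod 7); (4|7)=+1, (2|7)=+1; sign (−1)^1·+1^1·+1^-1 = -1.
(a,b)_2: α=-7, β=-2; u≡7, v≡5 (mod 8); ε(u)ε(v)=1·0, αω(v)=-7·1, βω(u)=-2·0; sum ≡ 1  ⇒  -1.
(a,b)_3: α=5, u≡2; β=10, v≡1 (mod 3); (2|3)=-1, (1|3)=+1; sign (−1)^0·-1^10·+1^5 = +1.
(-1218, -3059 / ℚ) ramifies at {2, 7, 29, ∞}: a division algebra.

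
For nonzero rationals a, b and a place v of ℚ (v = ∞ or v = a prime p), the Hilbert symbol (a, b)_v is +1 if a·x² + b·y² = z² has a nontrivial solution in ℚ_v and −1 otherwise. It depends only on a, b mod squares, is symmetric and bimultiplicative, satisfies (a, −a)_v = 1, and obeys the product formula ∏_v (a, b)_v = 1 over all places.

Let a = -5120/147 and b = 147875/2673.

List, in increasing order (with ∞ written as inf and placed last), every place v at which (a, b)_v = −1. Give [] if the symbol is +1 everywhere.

Mod squares: a ≡ -15, b ≡ 1155. Check v ∈ {∞, 2, 3, 5, 7, 11, 13}.
v=13: a=13^0·(≡7), b=13^2·(≡7) mod 13; (7|13)=-1, (7|13)=-1; (−1)^{0·2·6}·(-1)^2·(-1)^0 = +1.
v=11: a=11^0·(≡7), b=11^-1·(≡2) mod 11; (7|11)=-1, (2|11)=-1; (−1)^{0·-1·5}·(-1)^-1·(-1)^0 = -1.
v=7: a=7^-2·(≡6), b=7^1·(≡1) mod 7; (6|7)=-1, (1|7)=+1; (−1)^{-2·1·3}·(-1)^1·(+1)^-2 = -1.
v=3: a=3^-1·(≡1), b=3^-5·(≡1) mod 3; (1|3)=+1, (1|3)=+1; (−1)^{-1·-5·1}·(+1)^-5·(+1)^-1 = -1.
v=5: a=5^1·(≡3), b=5^3·(≡1) mod 5; (3|5)=-1, (1|5)=+1; (−1)^{1·3·2}·(-1)^3·(+1)^1 = -1.
v=2: v_2(a)=10, v_2(b)=0; units ≡ 1, 3 (mod 8); ε·ε+αω+βω = 0·1+10·1+0·0 ≡ 0  ⇒  (a,b)_2 = +1.
v=∞: -15 < 0 and 1155 > 0  ⇒  (a,b)_∞ = +1.
(-15, 1155 / ℚ) ramifies at {3, 5, 7, 11}: a division algebra.

[3, 5, 7, 11]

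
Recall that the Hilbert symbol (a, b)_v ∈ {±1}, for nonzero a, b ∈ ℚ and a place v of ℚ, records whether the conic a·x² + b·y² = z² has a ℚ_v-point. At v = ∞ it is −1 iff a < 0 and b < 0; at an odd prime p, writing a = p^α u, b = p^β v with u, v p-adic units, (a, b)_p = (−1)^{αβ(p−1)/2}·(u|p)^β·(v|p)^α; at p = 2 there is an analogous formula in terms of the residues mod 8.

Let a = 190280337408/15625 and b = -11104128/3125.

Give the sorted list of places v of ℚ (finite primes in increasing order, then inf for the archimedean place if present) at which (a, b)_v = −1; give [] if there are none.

Mod squares: a ≡ 2, b ≡ -1190. Check v ∈ {∞, 2, 3, 5, 7, 17}.
v=3: a=3^8·(≡2), b=3^6·(≡1) mod 3; (2|3)=-1, (1|3)=+1; (−1)^{8·6·1}·(-1)^6·(+1)^8 = +1.
v=∞: 2 > 0 and -1190 < 0  ⇒  (a,b)_∞ = +1.
v=5: a=5^-6·(≡3), b=5^-5·(≡2) mod 5; (3|5)=-1, (2|5)=-1; (−1)^{-6·-5·2}·(-1)^-5·(-1)^-6 = -1.
v=7: a=7^2·(≡2), b=7^1·(≡5) mod 7; (2|7)=+1, (5|7)=-1; (−1)^{2·1·3}·(+1)^1·(-1)^2 = +1.
v=17: a=17^2·(≡8), b=17^1·(≡9) mod 17; (8|17)=+1, (9|17)=+1; (−1)^{2·1·8}·(+1)^1·(+1)^2 = +1.
v=2: v_2(a)=11, v_2(b)=7; units ≡ 1, 5 (mod 8); ε·ε+αω+βω = 0·0+11·1+7·0 ≡ 1  ⇒  (a,b)_2 = -1.
(2, -1190 / ℚ) ramifies at {2, 5}: a division algebra.

[2, 5]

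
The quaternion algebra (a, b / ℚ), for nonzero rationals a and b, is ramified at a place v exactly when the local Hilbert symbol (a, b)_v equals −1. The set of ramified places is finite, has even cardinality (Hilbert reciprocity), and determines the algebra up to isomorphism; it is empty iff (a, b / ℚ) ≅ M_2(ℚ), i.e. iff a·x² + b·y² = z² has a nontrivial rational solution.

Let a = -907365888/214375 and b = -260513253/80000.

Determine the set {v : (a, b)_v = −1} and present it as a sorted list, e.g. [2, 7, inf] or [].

[13, inf]

Mod squares: a ≡ -34034, b ≡ -14586. Check v ∈ {∞, 2, 3, 5, 7, 11, 13, 17}.
v=5: a=5^-4·(≡4), b=5^-4·(≡4) mod 5; (4|5)=+1, (4|5)=+1; (−1)^{-4·-4·2}·(+1)^-4·(+1)^-4 = +1.
v=17: a=17^1·(≡9), b=17^1·(≡8) mod 17; (9|17)=+1, (8|17)=+1; (−1)^{1·1·8}·(+1)^1·(+1)^1 = +1.
v=11: a=11^1·(≡10), b=11^1·(≡4) mod 11; (10|11)=-1, (4|11)=+1; (−1)^{1·1·5}·(-1)^1·(+1)^1 = +1.
v=13: a=13^1·(≡8), b=13^1·(≡10) mod 13; (8|13)=-1, (10|13)=+1; (−1)^{1·1·6}·(-1)^1·(+1)^1 = -1.
v=3: a=3^6·(≡1), b=3^7·(≡1) mod 3; (1|3)=+1, (1|3)=+1; (−1)^{6·7·1}·(+1)^7·(+1)^6 = +1.
v=∞: -34034 < 0 and -14586 < 0  ⇒  (a,b)_∞ = -1.
v=7: a=7^-3·(≡6), b=7^2·(≡2) mod 7; (6|7)=-1, (2|7)=+1; (−1)^{-3·2·3}·(-1)^2·(+1)^-3 = +1.
v=2: v_2(a)=9, v_2(b)=-7; units ≡ 7, 3 (mod 8); ε·ε+αω+βω = 1·1+9·1+-7·0 ≡ 0  ⇒  (a,b)_2 = +1.
Ram(-34034, -14586) = {13, ∞}; no ℚ_13-point on the conic.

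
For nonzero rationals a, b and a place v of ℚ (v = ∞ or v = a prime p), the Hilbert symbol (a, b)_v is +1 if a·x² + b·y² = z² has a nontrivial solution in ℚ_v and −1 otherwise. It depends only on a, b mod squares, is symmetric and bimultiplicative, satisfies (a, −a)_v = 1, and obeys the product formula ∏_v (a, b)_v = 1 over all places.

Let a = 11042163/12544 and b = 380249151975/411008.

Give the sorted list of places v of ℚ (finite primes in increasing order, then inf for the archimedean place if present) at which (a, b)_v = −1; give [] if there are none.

[2, 11]

(a, b) ≡ (187, 14858) mod (ℚ^×)²; places V = {2, 3, 5, 7, 11, 13, 17, 19, 23, ∞}.
(a,b)_5: α=0, u≡2; β=2, v≡3 (mod 5); (2|5)=-1, (3|5)=-1; sign (−1)^0·-1^2·-1^0 = +1.
(a,b)_11: α=1, u≡7; β=2, v≡8 (mod 11); (7|11)=-1, (8|11)=-1; sign (−1)^0·-1^2·-1^1 = -1.
(a,b)_7: α=-2, u≡5; β=2, v≡4 (mod 7); (5|7)=-1, (4|7)=+1; sign (−1)^0·-1^2·+1^-2 = +1.
(a,b)_17: α=1, u≡7; β=1, v≡12 (mod 17); (7|17)=-1, (12|17)=-1; sign (−1)^0·-1^1·-1^1 = +1.
(a,b)_13: α=0, u≡11; β=-2, v≡4 (mod 13); (11|13)=-1, (4|13)=+1; sign (−1)^0·-1^-2·+1^0 = +1.
(a,b)_23: α=0, u≡18; β=1, v≡4 (mod 23); (18|23)=+1, (4|23)=+1; sign (−1)^0·+1^1·+1^0 = +1.
(a,b)_19: α=0, u≡7; β=-1, v≡13 (mod 19); (7|19)=+1, (13|19)=-1; sign (−1)^0·+1^-1·-1^0 = +1.
(a,b)_3: α=10, u≡1; β=8, v≡2 (mod 3); (1|3)=+1, (2|3)=-1; sign (−1)^0·+1^8·-1^10 = +1.
(a,b)_∞: sgn(187)=+, sgn(14858)=+, so +1.
(a,b)_2: α=-8, β=-7; u≡3, v≡5 (mod 8); ε(u)ε(v)=1·0, αω(v)=-8·1, βω(u)=-7·1; sum ≡ 1  ⇒  -1.
|Ram(187, 14858)| = 2, even; anisotropic at {2, 11}.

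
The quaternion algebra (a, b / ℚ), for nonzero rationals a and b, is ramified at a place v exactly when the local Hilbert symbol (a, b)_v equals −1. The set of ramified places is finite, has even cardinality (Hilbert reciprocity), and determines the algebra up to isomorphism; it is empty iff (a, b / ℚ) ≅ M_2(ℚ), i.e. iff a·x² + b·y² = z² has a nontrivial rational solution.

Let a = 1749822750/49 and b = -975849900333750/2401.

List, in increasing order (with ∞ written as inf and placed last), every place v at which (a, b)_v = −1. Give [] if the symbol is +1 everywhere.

Mod squares: a ≡ 2990, b ≡ -10166. Check v ∈ {∞, 2, 3, 5, 7, 13, 17, 23}.
v=7: a=7^-2·(≡4), b=7^-4·(≡6) mod 7; (4|7)=+1, (6|7)=-1; (−1)^{-2·-4·3}·(+1)^-4·(-1)^-2 = +1.
v=5: a=5^3·(≡3), b=5^4·(≡1) mod 5; (3|5)=-1, (1|5)=+1; (−1)^{3·4·2}·(-1)^4·(+1)^3 = +1.
v=17: a=17^2·(≡2), b=17^3·(≡12) mod 17; (2|17)=+1, (12|17)=-1; (−1)^{2·3·8}·(+1)^3·(-1)^2 = +1.
v=∞: 2990 > 0 and -10166 < 0  ⇒  (a,b)_∞ = +1.
v=13: a=13^1·(≡1), b=13^1·(≡8) mod 13; (1|13)=+1, (8|13)=-1; (−1)^{1·1·6}·(+1)^1·(-1)^1 = -1.
v=23: a=23^1·(≡19), b=23^1·(≡13) mod 23; (19|23)=-1, (13|23)=+1; (−1)^{1·1·11}·(-1)^1·(+1)^1 = +1.
v=2: v_2(a)=1, v_2(b)=1; units ≡ 7, 5 (mod 8); ε·ε+αω+βω = 1·0+1·1+1·0 ≡ 1  ⇒  (a,b)_2 = -1.
v=3: a=3^4·(≡2), b=3^12·(≡1) mod 3; (2|3)=-1, (1|3)=+1; (−1)^{4·12·1}·(-1)^12·(+1)^4 = +1.
|Ram(2990, -10166)| = 2, even; anisotropic at {2, 13}.

[2, 13]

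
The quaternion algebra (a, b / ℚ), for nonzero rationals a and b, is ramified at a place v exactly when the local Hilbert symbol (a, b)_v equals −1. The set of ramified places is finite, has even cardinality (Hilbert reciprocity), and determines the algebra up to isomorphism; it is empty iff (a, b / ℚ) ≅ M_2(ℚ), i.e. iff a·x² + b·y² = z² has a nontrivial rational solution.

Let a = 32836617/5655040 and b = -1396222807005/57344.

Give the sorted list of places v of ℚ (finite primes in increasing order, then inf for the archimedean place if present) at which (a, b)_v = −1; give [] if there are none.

(a, b) ≡ (570, -397670) mod (ℚ^×)²; places V = {2, 3, 5, 7, 11, 13, 19, 23, 41, 47, ∞}.
(a,b)_3: α=3, u≡1; β=4, v≡1 (mod 3); (1|3)=+1, (1|3)=+1; sign (−1)^0·+1^4·+1^3 = +1.
(a,b)_19: α=1, u≡9; β=3, v≡2 (mod 19); (9|19)=+1, (2|19)=-1; sign (−1)^1·+1^3·-1^1 = +1.
(a,b)_23: α=2, u≡6; β=1, v≡4 (mod 23); (6|23)=+1, (4|23)=+1; sign (−1)^0·+1^1·+1^2 = +1.
(a,b)_5: α=-1, u≡4; β=1, v≡1 (mod 5); (4|5)=+1, (1|5)=+1; sign (−1)^0·+1^1·+1^-1 = +1.
(a,b)_∞: sgn(570)=+, sgn(-397670)=−, so +1.
(a,b)_47: α=-2, u≡18; β=0, v≡10 (mod 47); (18|47)=+1, (10|47)=-1; sign (−1)^0·+1^0·-1^-2 = +1.
(a,b)_11: α=2, u≡3; β=0, v≡7 (mod 11); (3|11)=+1, (7|11)=-1; sign (−1)^0·+1^0·-1^2 = +1.
(a,b)_7: α=0, u≡5; β=-1, v≡1 (mod 7); (5|7)=-1, (1|7)=+1; sign (−1)^0·-1^-1·+1^0 = -1.
(a,b)_2: α=-9, β=-13; u≡5, v≡5 (mod 8); ε(u)ε(v)=0·0, αω(v)=-9·1, βω(u)=-13·1; sum ≡ 0  ⇒  +1.
(a,b)_13: α=0, u≡8; β=1, v≡10 (mod 13); (8|13)=-1, (10|13)=+1; sign (−1)^0·-1^1·+1^0 = -1.
(a,b)_41: α=0, u≡20; β=2, v≡34 (mod 41); (20|41)=+1, (34|41)=-1; sign (−1)^0·+1^2·-1^0 = +1.
|Ram(570, -397670)| = 2, even; anisotropic at {7, 13}.

[7, 13]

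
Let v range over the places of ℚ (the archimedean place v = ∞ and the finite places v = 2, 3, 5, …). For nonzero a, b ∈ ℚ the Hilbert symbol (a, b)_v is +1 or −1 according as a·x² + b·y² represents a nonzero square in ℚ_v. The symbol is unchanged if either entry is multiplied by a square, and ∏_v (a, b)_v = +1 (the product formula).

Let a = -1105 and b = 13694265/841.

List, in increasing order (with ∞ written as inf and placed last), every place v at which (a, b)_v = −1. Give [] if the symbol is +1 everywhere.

(a, b) ≡ (-1105, 65) mod (ℚ^×)²; places V = {2, 3, 5, 13, 17, 29, ∞}.
(a,b)_2: α=0, β=0; u≡7, v≡1 (mod 8); ε(u)ε(v)=1·0, αω(v)=0·0, βω(u)=0·0; sum ≡ 0  ⇒  +1.
(a,b)_17: α=1, u≡3; β=2, v≡5 (mod 17); (3|17)=-1, (5|17)=-1; sign (−1)^0·-1^2·-1^1 = -1.
(a,b)_∞: sgn(-1105)=−, sgn(65)=+, so +1.
(a,b)_3: α=0, u≡2; β=6, v≡2 (mod 3); (2|3)=-1, (2|3)=-1; sign (−1)^0·-1^6·-1^0 = +1.
(a,b)_5: α=1, u≡4; β=1, v≡3 (mod 5); (4|5)=+1, (3|5)=-1; sign (−1)^0·+1^1·-1^1 = -1.
(a,b)_13: α=1, u≡6; β=1, v≡6 (mod 13); (6|13)=-1, (6|13)=-1; sign (−1)^0·-1^1·-1^1 = +1.
(a,b)_29: α=0, u≡26; β=-2, v≡1 (mod 29); (26|29)=-1, (1|29)=+1; sign (−1)^0·-1^-2·+1^0 = +1.
(-1105, 65 / ℚ) ramifies at {5, 17}: a division algebra.

[5, 17]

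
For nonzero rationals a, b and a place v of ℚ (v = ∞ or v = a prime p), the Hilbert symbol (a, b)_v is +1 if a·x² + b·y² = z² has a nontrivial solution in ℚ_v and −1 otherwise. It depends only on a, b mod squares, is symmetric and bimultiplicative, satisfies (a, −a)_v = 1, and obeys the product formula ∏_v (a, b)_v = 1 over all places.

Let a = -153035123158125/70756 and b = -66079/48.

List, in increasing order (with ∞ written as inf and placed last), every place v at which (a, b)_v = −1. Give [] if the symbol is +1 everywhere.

(a, b) ≡ (-13, -1173) mod (ℚ^×)²; places V = {2, 3, 5, 7, 13, 17, 19, 23, ∞}.
(a,b)_5: α=4, u≡2; β=0, v≡2 (mod 5); (2|5)=-1, (2|5)=-1; sign (−1)^0·-1^0·-1^4 = +1.
(a,b)_17: α=2, u≡2; β=1, v≡15 (mod 17); (2|17)=+1, (15|17)=+1; sign (−1)^0·+1^1·+1^2 = +1.
(a,b)_13: α=3, u≡9; β=2, v≡10 (mod 13); (9|13)=+1, (10|13)=+1; sign (−1)^0·+1^2·+1^3 = +1.
(a,b)_7: α=-2, u≡1; β=0, v≡6 (mod 7); (1|7)=+1, (6|7)=-1; sign (−1)^0·+1^0·-1^-2 = +1.
(a,b)_∞: sgn(-13)=−, sgn(-1173)=−, so -1.
(a,b)_23: α=2, u≡17; β=1, v≡1 (mod 23); (17|23)=-1, (1|23)=+1; sign (−1)^0·-1^1·+1^2 = -1.
(a,b)_2: α=-2, β=-4; u≡3, v≡3 (mod 8); ε(u)ε(v)=1·1, αω(v)=-2·1, βω(u)=-4·1; sum ≡ 1  ⇒  -1.
(a,b)_3: α=6, u≡2; β=-1, v≡2 (mod 3); (2|3)=-1, (2|3)=-1; sign (−1)^0·-1^-1·-1^6 = -1.
(a,b)_19: α=-2, u≡6; β=0, v≡6 (mod 19); (6|19)=+1, (6|19)=+1; sign (−1)^0·+1^0·+1^-2 = +1.
Ram(-13, -1173) = {2, 3, 23, ∞}; no ℚ_2-point on the conic.

[2, 3, 23, inf]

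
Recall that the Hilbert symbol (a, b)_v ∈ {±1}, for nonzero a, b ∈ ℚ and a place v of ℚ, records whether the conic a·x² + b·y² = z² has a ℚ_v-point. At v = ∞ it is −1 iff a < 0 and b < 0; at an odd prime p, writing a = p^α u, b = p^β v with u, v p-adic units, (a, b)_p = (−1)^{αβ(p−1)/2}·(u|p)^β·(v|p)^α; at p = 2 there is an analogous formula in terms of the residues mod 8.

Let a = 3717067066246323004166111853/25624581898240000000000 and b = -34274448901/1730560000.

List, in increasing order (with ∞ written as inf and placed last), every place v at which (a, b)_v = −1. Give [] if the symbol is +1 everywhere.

[7, 11]

Mod squares: a ≡ 77, b ≡ -1309. Check v ∈ {∞, 2, 3, 5, 7, 11, 13, 17, 37, 43}.
v=37: a=37^-2·(≡30), b=37^0·(≡35) mod 37; (30|37)=+1, (35|37)=-1; (−1)^{-2·0·18}·(+1)^0·(-1)^-2 = +1.
v=3: a=3^2·(≡2), b=3^0·(≡2) mod 3; (2|3)=-1, (2|3)=-1; (−1)^{2·0·1}·(-1)^0·(-1)^2 = +1.
v=13: a=13^-4·(≡3), b=13^-2·(≡12) mod 13; (3|13)=+1, (12|13)=+1; (−1)^{-4·-2·6}·(+1)^-2·(+1)^-4 = +1.
v=17: a=17^6·(≡16), b=17^3·(≡13) mod 17; (16|17)=+1, (13|17)=+1; (−1)^{6·3·8}·(+1)^3·(+1)^6 = +1.
v=2: v_2(a)=-26, v_2(b)=-14; units ≡ 5, 3 (mod 8); ε·ε+αω+βω = 0·1+-26·1+-14·1 ≡ 0  ⇒  (a,b)_2 = +1.
v=∞: 77 > 0 and -1309 < 0  ⇒  (a,b)_∞ = +1.
v=5: a=5^-10·(≡3), b=5^-4·(≡4) mod 5; (3|5)=-1, (4|5)=+1; (−1)^{-10·-4·2}·(-1)^-4·(+1)^-10 = +1.
v=43: a=43^6·(≡37), b=43^2·(≡40) mod 43; (37|43)=-1, (40|43)=+1; (−1)^{6·2·21}·(-1)^2·(+1)^6 = +1.
v=7: a=7^5·(≡1), b=7^3·(≡4) mod 7; (1|7)=+1, (4|7)=+1; (−1)^{5·3·3}·(+1)^3·(+1)^5 = -1.
v=11: a=11^5·(≡2), b=11^1·(≡2) mod 11; (2|11)=-1, (2|11)=-1; (−1)^{5·1·5}·(-1)^1·(-1)^5 = -1.
(77, -1309 / ℚ) ramifies at {7, 11}: a division algebra.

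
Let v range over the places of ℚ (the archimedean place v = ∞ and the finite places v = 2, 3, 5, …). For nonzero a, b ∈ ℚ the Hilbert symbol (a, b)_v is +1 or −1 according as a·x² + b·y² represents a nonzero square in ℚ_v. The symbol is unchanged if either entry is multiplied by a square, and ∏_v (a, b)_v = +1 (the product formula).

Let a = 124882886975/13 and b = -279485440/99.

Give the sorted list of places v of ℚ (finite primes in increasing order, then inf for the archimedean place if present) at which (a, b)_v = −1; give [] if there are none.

(a, b) ≡ (1547, -17765) mod (ℚ^×)²; places V = {2, 3, 5, 7, 11, 13, 17, 19, 31, ∞}.
(a,b)_31: α=2, u≡7; β=0, v≡24 (mod 31); (7|31)=+1, (24|31)=-1; sign (−1)^0·+1^0·-1^2 = +1.
(a,b)_11: α=2, u≡2; β=-1, v≡7 (mod 11); (2|11)=-1, (7|11)=-1; sign (−1)^0·-1^-1·-1^2 = -1.
(a,b)_7: α=1, u≡4; β=0, v≡4 (mod 7); (4|7)=+1, (4|7)=+1; sign (−1)^0·+1^0·+1^1 = +1.
(a,b)_3: α=0, u≡2; β=-2, v≡1 (mod 3); (2|3)=-1, (1|3)=+1; sign (−1)^0·-1^-2·+1^0 = +1.
(a,b)_5: α=2, u≡3; β=1, v≡3 (mod 5); (3|5)=-1, (3|5)=-1; sign (−1)^0·-1^1·-1^2 = -1.
(a,b)_17: α=1, u≡12; β=1, v≡15 (mod 17); (12|17)=-1, (15|17)=+1; sign (−1)^0·-1^1·+1^1 = -1.
(a,b)_∞: sgn(1547)=+, sgn(-17765)=−, so +1.
(a,b)_19: α=2, u≡14; β=1, v≡10 (mod 19); (14|19)=-1, (10|19)=-1; sign (−1)^0·-1^1·-1^2 = -1.
(a,b)_2: α=0, β=10; u≡3, v≡3 (mod 8); ε(u)ε(v)=1·1, αω(v)=0·1, βω(u)=10·1; sum ≡ 1  ⇒  -1.
(a,b)_13: α=-1, u≡2; β=2, v≡6 (mod 13); (2|13)=-1, (6|13)=-1; sign (−1)^0·-1^2·-1^-1 = -1.
(1547, -17765 / ℚ) ramifies at {2, 5, 11, 13, 17, 19}: a division algebra.

[2, 5, 11, 13, 17, 19]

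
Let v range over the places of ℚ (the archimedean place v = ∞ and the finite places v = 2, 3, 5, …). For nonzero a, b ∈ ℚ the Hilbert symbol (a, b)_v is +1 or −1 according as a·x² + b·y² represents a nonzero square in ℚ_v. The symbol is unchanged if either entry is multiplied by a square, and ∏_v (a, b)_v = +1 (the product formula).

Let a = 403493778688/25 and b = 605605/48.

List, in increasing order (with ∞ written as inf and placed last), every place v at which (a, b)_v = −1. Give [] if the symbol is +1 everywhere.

Mod squares: a ≡ 13, b ≡ 15015. Check v ∈ {∞, 2, 3, 5, 7, 11, 13}.
v=2: v_2(a)=8, v_2(b)=-4; units ≡ 5, 7 (mod 8); ε·ε+αω+βω = 0·1+8·0+-4·1 ≡ 0  ⇒  (a,b)_2 = +1.
v=13: a=13^3·(≡3), b=13^1·(≡5) mod 13; (3|13)=+1, (5|13)=-1; (−1)^{3·1·6}·(+1)^1·(-1)^3 = -1.
v=3: a=3^0·(≡1), b=3^-1·(≡1) mod 3; (1|3)=+1, (1|3)=+1; (−1)^{0·-1·1}·(+1)^-1·(+1)^0 = +1.
v=5: a=5^-2·(≡3), b=5^1·(≡2) mod 5; (3|5)=-1, (2|5)=-1; (−1)^{-2·1·2}·(-1)^1·(-1)^-2 = -1.
v=7: a=7^2·(≡3), b=7^1·(≡5) mod 7; (3|7)=-1, (5|7)=-1; (−1)^{2·1·3}·(-1)^1·(-1)^2 = -1.
v=∞: 13 > 0 and 15015 > 0  ⇒  (a,b)_∞ = +1.
v=11: a=11^4·(≡7), b=11^3·(≡1) mod 11; (7|11)=-1, (1|11)=+1; (−1)^{4·3·5}·(-1)^3·(+1)^4 = -1.
|Ram(13, 15015)| = 4, even; anisotropic at {5, 7, 11, 13}.

[5, 7, 11, 13]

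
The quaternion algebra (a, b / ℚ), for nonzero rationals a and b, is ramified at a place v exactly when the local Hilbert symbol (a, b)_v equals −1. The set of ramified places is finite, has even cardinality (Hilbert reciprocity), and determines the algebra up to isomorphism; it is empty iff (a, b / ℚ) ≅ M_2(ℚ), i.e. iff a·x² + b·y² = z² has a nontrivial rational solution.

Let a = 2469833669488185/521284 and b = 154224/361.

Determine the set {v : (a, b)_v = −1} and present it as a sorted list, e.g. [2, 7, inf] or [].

(a, b) ≡ (36465, 119) mod (ℚ^×)²; places V = {2, 3, 5, 7, 11, 13, 17, 19, ∞}.
(a,b)_∞: sgn(36465)=+, sgn(119)=+, so +1.
(a,b)_19: α=-4, u≡5; β=-2, v≡1 (mod 19); (5|19)=+1, (1|19)=+1; sign (−1)^0·+1^-2·+1^-4 = +1.
(a,b)_11: α=1, u≡4; β=0, v≡9 (mod 11); (4|11)=+1, (9|11)=+1; sign (−1)^0·+1^0·+1^1 = +1.
(a,b)_5: α=1, u≡3; β=0, v≡4 (mod 5); (3|5)=-1, (4|5)=+1; sign (−1)^0·-1^0·+1^1 = +1.
(a,b)_13: α=1, u≡10; β=0, v≡7 (mod 13); (10|13)=+1, (7|13)=-1; sign (−1)^0·+1^0·-1^1 = -1.
(a,b)_3: α=15, u≡2; β=4, v≡2 (mod 3); (2|3)=-1, (2|3)=-1; sign (−1)^0·-1^4·-1^15 = -1.
(a,b)_17: α=3, u≡3; β=1, v≡7 (mod 17); (3|17)=-1, (7|17)=-1; sign (−1)^0·-1^1·-1^3 = +1.
(a,b)_7: α=2, u≡1; β=1, v≡6 (mod 7); (1|7)=+1, (6|7)=-1; sign (−1)^0·+1^1·-1^2 = +1.
(a,b)_2: α=-2, β=4; u≡1, v≡7 (mod 8); ε(u)ε(v)=0·1, αω(v)=-2·0, βω(u)=4·0; sum ≡ 0  ⇒  +1.
|Ram(36465, 119)| = 2, even; anisotropic at {3, 13}.

[3, 13]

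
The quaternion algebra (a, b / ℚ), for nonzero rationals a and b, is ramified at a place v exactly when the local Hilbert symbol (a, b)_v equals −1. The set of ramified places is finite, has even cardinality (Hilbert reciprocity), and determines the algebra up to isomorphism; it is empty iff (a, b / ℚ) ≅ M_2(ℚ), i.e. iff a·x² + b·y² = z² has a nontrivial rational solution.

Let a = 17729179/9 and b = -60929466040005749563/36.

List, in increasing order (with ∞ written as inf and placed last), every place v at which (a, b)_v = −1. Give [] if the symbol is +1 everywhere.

Mod squares: a ≡ 17729179, b ≡ -1147. Check v ∈ {∞, 2, 3, 13, 29, 31, 37, 41}.
v=13: a=13^1·(≡2), b=13^4·(≡12) mod 13; (2|13)=-1, (12|13)=+1; (−1)^{1·4·6}·(-1)^4·(+1)^1 = +1.
v=∞: 17729179 > 0 and -1147 < 0  ⇒  (a,b)_∞ = +1.
v=29: a=29^1·(≡26), b=29^2·(≡25) mod 29; (26|29)=-1, (25|29)=+1; (−1)^{1·2·14}·(-1)^2·(+1)^1 = +1.
v=37: a=37^1·(≡6), b=37^3·(≡31) mod 37; (6|37)=-1, (31|37)=-1; (−1)^{1·3·18}·(-1)^3·(-1)^1 = +1.
v=3: a=3^-2·(≡1), b=3^-2·(≡2) mod 3; (1|3)=+1, (2|3)=-1; (−1)^{-2·-2·1}·(+1)^-2·(-1)^-2 = +1.
v=2: v_2(a)=0, v_2(b)=-2; units ≡ 3, 5 (mod 8); ε·ε+αω+βω = 1·0+0·1+-2·1 ≡ 0  ⇒  (a,b)_2 = +1.
v=41: a=41^1·(≡31), b=41^2·(≡18) mod 41; (31|41)=+1, (18|41)=+1; (−1)^{1·2·20}·(+1)^2·(+1)^1 = +1.
v=31: a=31^1·(≡23), b=31^3·(≡25) mod 31; (23|31)=-1, (25|31)=+1; (−1)^{1·3·15}·(-1)^3·(+1)^1 = +1.
Every local symbol is +1, so the conic 17729179·x² + -1147·y² = z² has ℚ_v-points for all v and hence a ℚ-point; (a, b / ℚ) ≅ M_2(ℚ).

[]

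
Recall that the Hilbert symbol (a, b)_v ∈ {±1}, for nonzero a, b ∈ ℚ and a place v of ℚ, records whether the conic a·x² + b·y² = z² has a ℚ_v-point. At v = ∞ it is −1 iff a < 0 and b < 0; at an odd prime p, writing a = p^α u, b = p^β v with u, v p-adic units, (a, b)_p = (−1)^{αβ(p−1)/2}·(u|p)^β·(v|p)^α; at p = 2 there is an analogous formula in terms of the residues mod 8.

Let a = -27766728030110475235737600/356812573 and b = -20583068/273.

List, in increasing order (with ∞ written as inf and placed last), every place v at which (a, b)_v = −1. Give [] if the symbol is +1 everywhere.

Mod squares: a ≡ -1153243, b ≡ -6279. Check v ∈ {∞, 2, 3, 5, 7, 11, 13, 19, 23, 29, 31, 43}.
v=23: a=23^3·(≡21), b=23^1·(≡3) mod 23; (21|23)=-1, (3|23)=+1; (−1)^{3·1·11}·(-1)^1·(+1)^3 = +1.
v=11: a=11^6·(≡7), b=11^2·(≡2) mod 11; (7|11)=-1, (2|11)=-1; (−1)^{6·2·5}·(-1)^2·(-1)^6 = +1.
v=∞: -1153243 < 0 and -6279 < 0  ⇒  (a,b)_∞ = -1.
v=31: a=31^-2·(≡9), b=31^0·(≡10) mod 31; (9|31)=+1, (10|31)=+1; (−1)^{-2·0·15}·(+1)^0·(+1)^-2 = +1.
v=2: v_2(a)=14, v_2(b)=2; units ≡ 5, 1 (mod 8); ε·ε+αω+βω = 0·0+14·0+2·1 ≡ 0  ⇒  (a,b)_2 = +1.
v=3: a=3^2·(≡2), b=3^-1·(≡1) mod 3; (2|3)=-1, (1|3)=+1; (−1)^{2·-1·1}·(-1)^-1·(+1)^2 = -1.
v=19: a=19^1·(≡18), b=19^0·(≡18) mod 19; (18|19)=-1, (18|19)=-1; (−1)^{1·0·9}·(-1)^0·(-1)^1 = -1.
v=13: a=13^-5·(≡4), b=13^-1·(≡5) mod 13; (4|13)=+1, (5|13)=-1; (−1)^{-5·-1·6}·(+1)^-1·(-1)^-5 = -1.
v=5: a=5^2·(≡2), b=5^0·(≡4) mod 5; (2|5)=-1, (4|5)=+1; (−1)^{2·0·2}·(-1)^0·(+1)^2 = +1.
v=7: a=7^3·(≡3), b=7^-1·(≡3) mod 7; (3|7)=-1, (3|7)=-1; (−1)^{3·-1·3}·(-1)^-1·(-1)^3 = -1.
v=29: a=29^1·(≡26), b=29^0·(≡17) mod 29; (26|29)=-1, (17|29)=-1; (−1)^{1·0·14}·(-1)^0·(-1)^1 = -1.
v=43: a=43^2·(≡6), b=43^2·(≡29) mod 43; (6|43)=+1, (29|43)=-1; (−1)^{2·2·21}·(+1)^2·(-1)^2 = +1.
(-1153243, -6279 / ℚ) ramifies at {3, 7, 13, 19, 29, ∞}: a division algebra.

[3, 7, 13, 19, 29, inf]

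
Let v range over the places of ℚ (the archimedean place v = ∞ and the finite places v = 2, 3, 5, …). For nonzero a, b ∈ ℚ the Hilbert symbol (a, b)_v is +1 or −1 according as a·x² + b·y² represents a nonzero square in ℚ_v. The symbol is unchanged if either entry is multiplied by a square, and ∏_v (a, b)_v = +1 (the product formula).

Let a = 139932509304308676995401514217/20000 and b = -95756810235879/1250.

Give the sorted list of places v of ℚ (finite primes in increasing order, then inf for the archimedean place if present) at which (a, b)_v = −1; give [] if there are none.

Mod squares: a ≡ 1794, b ≡ -2958. Check v ∈ {∞, 2, 3, 5, 13, 17, 23, 29, 37}.
v=5: a=5^-4·(≡1), b=5^-4·(≡3) mod 5; (1|5)=+1, (3|5)=-1; (−1)^{-4·-4·2}·(+1)^-4·(-1)^-4 = +1.
v=2: v_2(a)=-5, v_2(b)=-1; units ≡ 1, 1 (mod 8); ε·ε+αω+βω = 0·0+-5·0+-1·0 ≡ 0  ⇒  (a,b)_2 = +1.
v=3: a=3^5·(≡1), b=3^1·(≡1) mod 3; (1|3)=+1, (1|3)=+1; (−1)^{5·1·1}·(+1)^1·(+1)^5 = -1.
v=37: a=37^4·(≡14), b=37^2·(≡20) mod 37; (14|37)=-1, (20|37)=-1; (−1)^{4·2·18}·(-1)^2·(-1)^4 = +1.
v=13: a=13^5·(≡6), b=13^2·(≡5) mod 13; (6|13)=-1, (5|13)=-1; (−1)^{5·2·6}·(-1)^2·(-1)^5 = -1.
v=17: a=17^2·(≡15), b=17^1·(≡8) mod 17; (15|17)=+1, (8|17)=+1; (−1)^{2·1·8}·(+1)^1·(+1)^2 = +1.
v=29: a=29^2·(≡23), b=29^1·(≡21) mod 29; (23|29)=+1, (21|29)=-1; (−1)^{2·1·14}·(+1)^1·(-1)^2 = +1.
v=23: a=23^7·(≡8), b=23^4·(≡8) mod 23; (8|23)=+1, (8|23)=+1; (−1)^{7·4·11}·(+1)^4·(+1)^7 = +1.
v=∞: 1794 > 0 and -2958 < 0  ⇒  (a,b)_∞ = +1.
|Ram(1794, -2958)| = 2, even; anisotropic at {3, 13}.

[3, 13]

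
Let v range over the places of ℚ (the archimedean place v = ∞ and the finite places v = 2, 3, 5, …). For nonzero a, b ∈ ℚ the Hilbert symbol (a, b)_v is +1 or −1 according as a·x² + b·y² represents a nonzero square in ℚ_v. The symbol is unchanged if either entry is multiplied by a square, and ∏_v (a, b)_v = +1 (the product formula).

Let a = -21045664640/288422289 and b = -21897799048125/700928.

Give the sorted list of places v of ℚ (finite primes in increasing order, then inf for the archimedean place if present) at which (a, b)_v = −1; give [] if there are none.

Mod squares: a ≡ -110, b ≡ -5434. Check v ∈ {∞, 2, 3, 5, 7, 11, 13, 17, 19, 37}.
v=17: a=17^-2·(≡16), b=17^0·(≡12) mod 17; (16|17)=+1, (12|17)=-1; (−1)^{-2·0·8}·(+1)^0·(-1)^-2 = +1.
v=∞: -110 < 0 and -5434 < 0  ⇒  (a,b)_∞ = -1.
v=13: a=13^2·(≡11), b=13^1·(≡8) mod 13; (11|13)=-1, (8|13)=-1; (−1)^{2·1·6}·(-1)^1·(-1)^2 = -1.
v=11: a=11^1·(≡3), b=11^1·(≡1) mod 11; (3|11)=+1, (1|11)=+1; (−1)^{1·1·5}·(+1)^1·(+1)^1 = -1.
v=5: a=5^1·(≡3), b=5^4·(≡1) mod 5; (3|5)=-1, (1|5)=+1; (−1)^{1·4·2}·(-1)^4·(+1)^1 = +1.
v=19: a=19^2·(≡16), b=19^3·(≡18) mod 19; (16|19)=+1, (18|19)=-1; (−1)^{2·3·9}·(+1)^3·(-1)^2 = +1.
v=37: a=37^-2·(≡12), b=37^-2·(≡19) mod 37; (12|37)=+1, (19|37)=-1; (−1)^{-2·-2·18}·(+1)^-2·(-1)^-2 = +1.
v=2: v_2(a)=7, v_2(b)=-9; units ≡ 1, 3 (mod 8); ε·ε+αω+βω = 0·1+7·1+-9·0 ≡ 1  ⇒  (a,b)_2 = -1.
v=3: a=3^-6·(≡1), b=3^6·(≡2) mod 3; (1|3)=+1, (2|3)=-1; (−1)^{-6·6·1}·(+1)^6·(-1)^-6 = +1.
v=7: a=7^2·(≡1), b=7^2·(≡5) mod 7; (1|7)=+1, (5|7)=-1; (−1)^{2·2·3}·(+1)^2·(-1)^2 = +1.
|Ram(-110, -5434)| = 4, even; anisotropic at {2, 11, 13, ∞}.

[2, 11, 13, inf]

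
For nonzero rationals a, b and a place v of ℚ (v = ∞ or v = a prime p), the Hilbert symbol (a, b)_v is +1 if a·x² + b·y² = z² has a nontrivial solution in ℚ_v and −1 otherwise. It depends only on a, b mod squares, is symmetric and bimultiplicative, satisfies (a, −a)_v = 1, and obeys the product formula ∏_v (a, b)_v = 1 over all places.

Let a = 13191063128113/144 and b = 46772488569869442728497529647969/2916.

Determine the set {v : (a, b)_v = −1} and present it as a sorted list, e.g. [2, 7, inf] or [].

[17, 19, 23, 31]

(a, b) ≡ (96577, 268801) mod (ℚ^×)²; places V = {2, 3, 13, 17, 19, 23, 29, 31, ∞}.
(a,b)_17: α=1, u≡7; β=2, v≡3 (mod 17); (7|17)=-1, (3|17)=-1; sign (−1)^0·-1^2·-1^1 = -1.
(a,b)_3: α=-2, u≡1; β=-6, v≡1 (mod 3); (1|3)=+1, (1|3)=+1; sign (−1)^0·+1^-6·+1^-2 = +1.
(a,b)_∞: sgn(96577)=+, sgn(268801)=+, so +1.
(a,b)_19: α=1, u≡14; β=2, v≡12 (mod 19); (14|19)=-1, (12|19)=-1; sign (−1)^0·-1^2·-1^1 = -1.
(a,b)_13: α=3, u≡11; β=7, v≡7 (mod 13); (11|13)=-1, (7|13)=-1; sign (−1)^0·-1^7·-1^3 = +1.
(a,b)_29: α=2, u≡24; β=5, v≡10 (mod 29); (24|29)=+1, (10|29)=-1; sign (−1)^0·+1^5·-1^2 = +1.
(a,b)_31: α=2, u≡15; β=5, v≡15 (mod 31); (15|31)=-1, (15|31)=-1; sign (−1)^0·-1^5·-1^2 = -1.
(a,b)_2: α=-4, β=-2; u≡1, v≡1 (mod 8); ε(u)ε(v)=0·0, αω(v)=-4·0, βω(u)=-2·0; sum ≡ 0  ⇒  +1.
(a,b)_23: α=1, u≡8; β=3, v≡16 (mod 23); (8|23)=+1, (16|23)=+1; sign (−1)^1·+1^3·+1^1 = -1.
Ram(96577, 268801) = {17, 19, 23, 31}; no ℚ_17-point on the conic.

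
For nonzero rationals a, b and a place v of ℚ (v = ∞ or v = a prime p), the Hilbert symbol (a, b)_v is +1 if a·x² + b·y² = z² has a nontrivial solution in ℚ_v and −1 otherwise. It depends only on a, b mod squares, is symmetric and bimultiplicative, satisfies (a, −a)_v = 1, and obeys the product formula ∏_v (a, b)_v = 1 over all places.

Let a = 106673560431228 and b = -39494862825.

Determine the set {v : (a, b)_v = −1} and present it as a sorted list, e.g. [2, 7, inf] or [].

[2, 11]

(a, b) ≡ (1887, -33) mod (ℚ^×)²; places V = {2, 3, 5, 7, 11, 17, 37, ∞}.
(a,b)_∞: sgn(1887)=+, sgn(-33)=−, so +1.
(a,b)_11: α=0, u≡10; β=3, v≡8 (mod 11); (10|11)=-1, (8|11)=-1; sign (−1)^0·-1^3·-1^0 = -1.
(a,b)_5: α=0, u≡3; β=2, v≡2 (mod 5); (3|5)=-1, (2|5)=-1; sign (−1)^0·-1^2·-1^0 = +1.
(a,b)_2: α=2, β=0; u≡7, v≡7 (mod 8); ε(u)ε(v)=1·1, αω(v)=2·0, βω(u)=0·0; sum ≡ 1  ⇒  -1.
(a,b)_37: α=3, u≡18; β=2, v≡30 (mod 37); (18|37)=-1, (30|37)=+1; sign (−1)^0·-1^2·+1^3 = +1.
(a,b)_7: α=2, u≡2; β=0, v≡2 (mod 7); (2|7)=+1, (2|7)=+1; sign (−1)^0·+1^0·+1^2 = +1.
(a,b)_3: α=7, u≡2; β=1, v≡1 (mod 3); (2|3)=-1, (1|3)=+1; sign (−1)^1·-1^1·+1^7 = +1.
(a,b)_17: α=3, u≡4; β=2, v≡8 (mod 17); (4|17)=+1, (8|17)=+1; sign (−1)^0·+1^2·+1^3 = +1.
|Ram(1887, -33)| = 2, even; anisotropic at {2, 11}.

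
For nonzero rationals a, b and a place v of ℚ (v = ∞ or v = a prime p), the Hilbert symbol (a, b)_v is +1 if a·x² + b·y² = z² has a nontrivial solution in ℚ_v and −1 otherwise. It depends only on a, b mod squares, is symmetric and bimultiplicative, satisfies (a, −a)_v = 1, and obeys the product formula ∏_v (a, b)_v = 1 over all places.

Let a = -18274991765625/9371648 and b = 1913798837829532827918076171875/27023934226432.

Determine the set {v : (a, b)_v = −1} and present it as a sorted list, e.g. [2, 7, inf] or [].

(a, b) ≡ (-1312311, 663) mod (ℚ^×)²; places V = {2, 3, 5, 7, 11, 13, 17, 19, 23, 53, ∞}.
(a,b)_∞: sgn(-1312311)=−, sgn(663)=+, so +1.
(a,b)_11: α=-1, u≡3; β=-2, v≡9 (mod 11); (3|11)=+1, (9|11)=+1; sign (−1)^0·+1^-2·+1^-1 = +1.
(a,b)_23: α=1, u≡16; β=2, v≡7 (mod 23); (16|23)=+1, (7|23)=-1; sign (−1)^0·+1^2·-1^1 = -1.
(a,b)_13: α=-1, u≡6; β=-1, v≡9 (mod 13); (6|13)=-1, (9|13)=+1; sign (−1)^0·-1^-1·+1^-1 = -1.
(a,b)_2: α=-16, β=-34; u≡1, v≡7 (mod 8); ε(u)ε(v)=0·1, αω(v)=-16·0, βω(u)=-34·0; sum ≡ 0  ⇒  +1.
(a,b)_17: α=2, u≡4; β=5, v≡10 (mod 17); (4|17)=+1, (10|17)=-1; sign (−1)^0·+1^5·-1^2 = +1.
(a,b)_5: α=6, u≡4; β=10, v≡3 (mod 5); (4|5)=+1, (3|5)=-1; sign (−1)^0·+1^10·-1^6 = +1.
(a,b)_19: α=1, u≡14; β=2, v≡11 (mod 19); (14|19)=-1, (11|19)=+1; sign (−1)^0·-1^2·+1^1 = +1.
(a,b)_53: α=0, u≡18; β=2, v≡26 (mod 53); (18|53)=-1, (26|53)=-1; sign (−1)^0·-1^2·-1^0 = +1.
(a,b)_7: α=3, u≡1; β=6, v≡5 (mod 7); (1|7)=+1, (5|7)=-1; sign (−1)^0·+1^6·-1^3 = -1.
(a,b)_3: α=3, u≡2; β=7, v≡2 (mod 3); (2|3)=-1, (2|3)=-1; sign (−1)^1·-1^7·-1^3 = -1.
Ram(-1312311, 663) = {3, 7, 13, 23}; no ℚ_3-point on the conic.

[3, 7, 13, 23]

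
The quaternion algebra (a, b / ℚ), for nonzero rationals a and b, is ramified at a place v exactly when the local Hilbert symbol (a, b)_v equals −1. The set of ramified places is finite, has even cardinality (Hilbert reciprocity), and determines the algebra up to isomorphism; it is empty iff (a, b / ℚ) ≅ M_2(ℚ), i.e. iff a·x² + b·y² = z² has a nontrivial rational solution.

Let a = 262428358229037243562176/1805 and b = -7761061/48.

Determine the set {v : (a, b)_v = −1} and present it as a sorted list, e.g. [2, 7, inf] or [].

[5, 7]

Mod squares: a ≡ 55, b ≡ -3927. Check v ∈ {∞, 2, 3, 5, 7, 11, 13, 17, 19}.
v=13: a=13^4·(≡10), b=13^0·(≡12) mod 13; (10|13)=+1, (12|13)=+1; (−1)^{4·0·6}·(+1)^0·(+1)^4 = +1.
v=3: a=3^6·(≡1), b=3^-1·(≡2) mod 3; (1|3)=+1, (2|3)=-1; (−1)^{6·-1·1}·(+1)^-1·(-1)^6 = +1.
v=19: a=19^-2·(≡4), b=19^0·(≡4) mod 19; (4|19)=+1, (4|19)=+1; (−1)^{-2·0·9}·(+1)^0·(+1)^-2 = +1.
v=∞: 55 > 0 and -3927 < 0  ⇒  (a,b)_∞ = +1.
v=2: v_2(a)=6, v_2(b)=-4; units ≡ 7, 1 (mod 8); ε·ε+αω+βω = 1·0+6·0+-4·0 ≡ 0  ⇒  (a,b)_2 = +1.
v=7: a=7^0·(≡3), b=7^3·(≡3) mod 7; (3|7)=-1, (3|7)=-1; (−1)^{0·3·3}·(-1)^3·(-1)^0 = -1.
v=5: a=5^-1·(≡1), b=5^0·(≡3) mod 5; (1|5)=+1, (3|5)=-1; (−1)^{-1·0·2}·(+1)^0·(-1)^-1 = -1.
v=17: a=17^4·(≡16), b=17^1·(≡5) mod 17; (16|17)=+1, (5|17)=-1; (−1)^{4·1·8}·(+1)^1·(-1)^4 = +1.
v=11: a=11^9·(≡5), b=11^3·(≡8) mod 11; (5|11)=+1, (8|11)=-1; (−1)^{9·3·5}·(+1)^3·(-1)^9 = +1.
Ram(55, -3927) = {5, 7}; no ℚ_5-point on the conic.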